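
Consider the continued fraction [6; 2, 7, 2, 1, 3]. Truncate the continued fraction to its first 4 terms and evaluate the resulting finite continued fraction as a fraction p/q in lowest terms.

Work from the innermost term outward:
Start with 2.
7 + 1/(2/1) = 7 + 1/2 = 15/2
2 + 1/(15/2) = 2 + 2/15 = 32/15
6 + 1/(32/15) = 6 + 15/32 = 207/32

207/32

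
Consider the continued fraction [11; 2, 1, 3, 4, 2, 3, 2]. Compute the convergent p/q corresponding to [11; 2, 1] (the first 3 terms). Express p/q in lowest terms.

34/3

a_0 = 11: 11/1
a_1 = 2: 23/2
a_2 = 1: 34/3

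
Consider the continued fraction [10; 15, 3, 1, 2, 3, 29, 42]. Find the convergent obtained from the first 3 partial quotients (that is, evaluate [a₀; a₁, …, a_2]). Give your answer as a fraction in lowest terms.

463/46

a_0 = 10: 10/1
a_1 = 15: 151/15
a_2 = 3: 463/46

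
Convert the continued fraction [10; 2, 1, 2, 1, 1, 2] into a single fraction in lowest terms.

a_0 = 10: 10/1
a_1 = 2: 21/2
a_2 = 1: 31/3
a_3 = 2: 83/8
a_4 = 1: 114/11
a_5 = 1: 197/19
a_6 = 2: 508/49

508/49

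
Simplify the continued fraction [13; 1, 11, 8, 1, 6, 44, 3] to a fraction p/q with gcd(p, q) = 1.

1394667/100210

Work from the innermost term outward:
Start with 3.
44 + 1/(3/1) = 44 + 1/3 = 133/3
6 + 1/(133/3) = 6 + 3/133 = 801/133
1 + 1/(801/133) = 1 + 133/801 = 934/801
8 + 1/(934/801) = 8 + 801/934 = 8273/934
11 + 1/(8273/934) = 11 + 934/8273 = 91937/8273
1 + 1/(91937/8273) = 1 + 8273/91937 = 100210/91937
13 + 1/(100210/91937) = 13 + 91937/100210 = 1394667/100210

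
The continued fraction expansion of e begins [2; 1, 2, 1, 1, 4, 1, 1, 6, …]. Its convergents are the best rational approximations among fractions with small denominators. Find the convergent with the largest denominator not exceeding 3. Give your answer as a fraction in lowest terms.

8/3

a_0 = 2: 2/1  (≤ bound)
a_1 = 1: 3/1  (≤ bound)
a_2 = 2: 8/3  (≤ bound)
a_3 = 1: 11/4  (> 3, stop)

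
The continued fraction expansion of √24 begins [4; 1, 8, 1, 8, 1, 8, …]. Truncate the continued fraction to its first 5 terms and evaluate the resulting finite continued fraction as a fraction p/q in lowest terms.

436/89

Use the convergent recurrence hₖ = aₖ·hₖ₋₁ + hₖ₋₂ (and likewise for the denominators kₖ):
a_0 = 4: 4/1
a_1 = 1: 5/1
a_2 = 8: 44/9
a_3 = 1: 49/10
a_4 = 8: 436/89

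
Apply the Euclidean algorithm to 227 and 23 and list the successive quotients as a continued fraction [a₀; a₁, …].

227 ÷ 23 → quotient 9, remainder 20
23 ÷ 20 → quotient 1, remainder 3
20 ÷ 3 → quotient 6, remainder 2
3 ÷ 2 → quotient 1, remainder 1
2 ÷ 1 → quotient 2, remainder 0

[9; 1, 6, 1, 2]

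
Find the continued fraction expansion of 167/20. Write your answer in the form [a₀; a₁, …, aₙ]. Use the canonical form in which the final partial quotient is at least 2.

Repeatedly divide and take the remainder:
167 = 8·20 + 7, so a_0 = 8
20 = 2·7 + 6, so a_1 = 2
7 = 1·6 + 1, so a_2 = 1
6 = 6·1 + 0, so a_3 = 6

[8; 2, 1, 6]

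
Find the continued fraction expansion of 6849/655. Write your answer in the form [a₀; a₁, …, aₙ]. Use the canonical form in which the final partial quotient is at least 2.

[10; 2, 5, 4, 14]

6849 ÷ 655 → quotient 10, remainder 299
655 ÷ 299 → quotient 2, remainder 57
299 ÷ 57 → quotient 5, remainder 14
57 ÷ 14 → quotient 4, remainder 1
14 ÷ 1 → quotient 14, remainder 0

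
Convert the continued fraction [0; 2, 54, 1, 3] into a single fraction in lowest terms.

Start with 3.
1 + 1/(3/1) = 1 + 1/3 = 4/3
54 + 1/(4/3) = 54 + 3/4 = 219/4
2 + 1/(219/4) = 2 + 4/219 = 442/219
0 + 1/(442/219) = 0 + 219/442 = 219/442

219/442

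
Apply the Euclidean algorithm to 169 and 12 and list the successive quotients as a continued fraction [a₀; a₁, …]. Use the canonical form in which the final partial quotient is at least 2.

⌊169/12⌋ = 14, remainder 1
⌊12/1⌋ = 12, remainder 0

[14; 12]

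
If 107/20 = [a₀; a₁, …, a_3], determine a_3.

6

Repeatedly divide and take the remainder:
107 = 5·20 + 7, so a_0 = 5
20 = 2·7 + 6, so a_1 = 2
7 = 1·6 + 1, so a_2 = 1
6 = 6·1 + 0, so a_3 = 6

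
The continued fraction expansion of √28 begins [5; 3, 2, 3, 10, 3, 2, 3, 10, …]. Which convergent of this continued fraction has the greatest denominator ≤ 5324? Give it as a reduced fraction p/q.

a_0 = 5: 5/1  (≤ bound)
a_1 = 3: 16/3  (≤ bound)
a_2 = 2: 37/7  (≤ bound)
a_3 = 3: 127/24  (≤ bound)
a_4 = 10: 1307/247  (≤ bound)
a_5 = 3: 4048/765  (≤ bound)
a_6 = 2: 9403/1777  (≤ bound)
a_7 = 3: 32257/6096  (> 5324, stop)

9403/1777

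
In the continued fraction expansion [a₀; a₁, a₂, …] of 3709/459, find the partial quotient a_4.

7

3709 ÷ 459 → quotient 8, remainder 37
459 ÷ 37 → quotient 12, remainder 15
37 ÷ 15 → quotient 2, remainder 7
15 ÷ 7 → quotient 2, remainder 1
7 ÷ 1 → quotient 7, remainder 0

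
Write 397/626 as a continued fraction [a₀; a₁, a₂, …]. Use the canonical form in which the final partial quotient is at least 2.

397 = 0·626 + 397, so a_0 = 0
626 = 1·397 + 229, so a_1 = 1
397 = 1·229 + 168, so a_2 = 1
229 = 1·168 + 61, so a_3 = 1
168 = 2·61 + 46, so a_4 = 2
61 = 1·46 + 15, so a_5 = 1
46 = 3·15 + 1, so a_6 = 3
15 = 15·1 + 0, so a_7 = 15

[0; 1, 1, 1, 2, 1, 3, 15]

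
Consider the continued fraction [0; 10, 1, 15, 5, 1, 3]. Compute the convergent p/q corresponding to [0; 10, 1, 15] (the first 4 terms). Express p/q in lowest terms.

Start with 15.
1 + 1/(15/1) = 1 + 1/15 = 16/15
10 + 1/(16/15) = 10 + 15/16 = 175/16
0 + 1/(175/16) = 0 + 16/175 = 16/175

16/175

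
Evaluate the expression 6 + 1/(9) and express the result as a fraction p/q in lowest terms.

a_0 = 6: 6/1
a_1 = 9: 55/9

55/9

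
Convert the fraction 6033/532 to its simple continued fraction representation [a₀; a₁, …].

6033 ÷ 532 → quotient 11, remainder 181
532 ÷ 181 → quotient 2, remainder 170
181 ÷ 170 → quotient 1, remainder 11
170 ÷ 11 → quotient 15, remainder 5
11 ÷ 5 → quotient 2, remainder 1
5 ÷ 1 → quotient 5, remainder 0

[11; 2, 1, 15, 2, 5]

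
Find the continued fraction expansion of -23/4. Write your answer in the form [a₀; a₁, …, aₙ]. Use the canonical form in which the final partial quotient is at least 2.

Apply division with remainder until the remainder is 0:
⌊-23/4⌋ = -6, remainder 1
⌊4/1⌋ = 4, remainder 0

[-6; 4]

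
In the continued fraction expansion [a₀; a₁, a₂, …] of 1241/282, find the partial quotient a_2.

Apply division with remainder until the remainder is 0:
1241 = 4·282 + 113, so a_0 = 4
282 = 2·113 + 56, so a_1 = 2
113 = 2·56 + 1, so a_2 = 2

2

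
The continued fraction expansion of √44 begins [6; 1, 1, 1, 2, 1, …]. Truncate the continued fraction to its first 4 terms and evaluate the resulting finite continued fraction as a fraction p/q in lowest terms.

Use the convergent recurrence hₖ = aₖ·hₖ₋₁ + hₖ₋₂ (and likewise for the denominators kₖ):
a_0 = 6: 6/1
a_1 = 1: 7/1
a_2 = 1: 13/2
a_3 = 1: 20/3

20/3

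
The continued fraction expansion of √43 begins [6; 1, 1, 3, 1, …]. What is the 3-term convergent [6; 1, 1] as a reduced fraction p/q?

13/2

Compute successive convergents:
a_0 = 6: 6/1
a_1 = 1: 7/1
a_2 = 1: 13/2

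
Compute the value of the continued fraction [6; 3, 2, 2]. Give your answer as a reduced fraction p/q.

Compute successive convergents:
a_0 = 6: 6/1
a_1 = 3: 19/3
a_2 = 2: 44/7
a_3 = 2: 107/17

107/17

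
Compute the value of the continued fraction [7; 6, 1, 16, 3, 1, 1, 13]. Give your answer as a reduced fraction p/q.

81435/11399

a_0 = 7: 7/1
a_1 = 6: 43/6
a_2 = 1: 50/7
a_3 = 16: 843/118
a_4 = 3: 2579/361
a_5 = 1: 3422/479
a_6 = 1: 6001/840
a_7 = 13: 81435/11399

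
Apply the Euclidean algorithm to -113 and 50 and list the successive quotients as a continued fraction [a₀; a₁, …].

Repeatedly divide and take the remainder:
⌊-113/50⌋ = -3, remainder 37
⌊50/37⌋ = 1, remainder 13
⌊37/13⌋ = 2, remainder 11
⌊13/11⌋ = 1, remainder 2
⌊11/2⌋ = 5, remainder 1
⌊2/1⌋ = 2, remainder 0

[-3; 1, 2, 1, 5, 2]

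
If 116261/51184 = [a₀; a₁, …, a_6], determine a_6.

116261 = 2·51184 + 13893, so a_0 = 2
51184 = 3·13893 + 9505, so a_1 = 3
13893 = 1·9505 + 4388, so a_2 = 1
9505 = 2·4388 + 729, so a_3 = 2
4388 = 6·729 + 14, so a_4 = 6
729 = 52·14 + 1, so a_5 = 52
14 = 14·1 + 0, so a_6 = 14

14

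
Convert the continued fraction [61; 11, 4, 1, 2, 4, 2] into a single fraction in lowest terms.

93161/1525

Work from the innermost term outward:
Start with 2.
4 + 1/(2/1) = 4 + 1/2 = 9/2
2 + 1/(9/2) = 2 + 2/9 = 20/9
1 + 1/(20/9) = 1 + 9/20 = 29/20
4 + 1/(29/20) = 4 + 20/29 = 136/29
11 + 1/(136/29) = 11 + 29/136 = 1525/136
61 + 1/(1525/136) = 61 + 136/1525 = 93161/1525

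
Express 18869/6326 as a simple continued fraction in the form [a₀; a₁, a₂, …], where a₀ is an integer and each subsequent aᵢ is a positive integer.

18869 ÷ 6326 → quotient 2, remainder 6217
6326 ÷ 6217 → quotient 1, remainder 109
6217 ÷ 109 → quotient 57, remainder 4
109 ÷ 4 → quotient 27, remainder 1
4 ÷ 1 → quotient 4, remainder 0

[2; 1, 57, 27, 4]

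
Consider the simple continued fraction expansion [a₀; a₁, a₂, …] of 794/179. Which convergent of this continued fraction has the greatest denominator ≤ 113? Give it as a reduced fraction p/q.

a_0 = 4: 4/1  (≤ bound)
a_1 = 2: 9/2  (≤ bound)
a_2 = 3: 31/7  (≤ bound)
a_3 = 2: 71/16  (≤ bound)
a_4 = 1: 102/23  (≤ bound)
a_5 = 1: 173/39  (≤ bound)
a_6 = 4: 794/179  (> 113, stop)

173/39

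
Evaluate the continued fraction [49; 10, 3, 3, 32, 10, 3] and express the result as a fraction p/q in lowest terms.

5078897/103446

Start with 3.
10 + 1/(3/1) = 10 + 1/3 = 31/3
32 + 1/(31/3) = 32 + 3/31 = 995/31
3 + 1/(995/31) = 3 + 31/995 = 3016/995
3 + 1/(3016/995) = 3 + 995/3016 = 10043/3016
10 + 1/(10043/3016) = 10 + 3016/10043 = 103446/10043
49 + 1/(103446/10043) = 49 + 10043/103446 = 5078897/103446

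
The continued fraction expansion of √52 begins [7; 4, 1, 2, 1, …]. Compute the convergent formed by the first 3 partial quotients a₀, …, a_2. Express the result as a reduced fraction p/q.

36/5

a_0 = 7: 7/1
a_1 = 4: 29/4
a_2 = 1: 36/5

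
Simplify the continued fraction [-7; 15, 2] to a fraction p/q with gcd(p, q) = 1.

Start with 2.
15 + 1/(2/1) = 15 + 1/2 = 31/2
-7 + 1/(31/2) = -7 + 2/31 = -215/31

-215/31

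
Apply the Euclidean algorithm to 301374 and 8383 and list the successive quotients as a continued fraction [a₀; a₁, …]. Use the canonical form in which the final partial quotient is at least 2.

301374 ÷ 8383 → quotient 35, remainder 7969
8383 ÷ 7969 → quotient 1, remainder 414
7969 ÷ 414 → quotient 19, remainder 103
414 ÷ 103 → quotient 4, remainder 2
103 ÷ 2 → quotient 51, remainder 1
2 ÷ 1 → quotient 2, remainder 0

[35; 1, 19, 4, 51, 2]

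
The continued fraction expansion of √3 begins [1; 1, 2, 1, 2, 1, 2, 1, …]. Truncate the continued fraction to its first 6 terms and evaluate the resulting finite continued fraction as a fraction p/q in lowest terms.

26/15

Start with 1.
2 + 1/(1/1) = 2 + 1/1 = 3/1
1 + 1/(3/1) = 1 + 1/3 = 4/3
2 + 1/(4/3) = 2 + 3/4 = 11/4
1 + 1/(11/4) = 1 + 4/11 = 15/11
1 + 1/(15/11) = 1 + 11/15 = 26/15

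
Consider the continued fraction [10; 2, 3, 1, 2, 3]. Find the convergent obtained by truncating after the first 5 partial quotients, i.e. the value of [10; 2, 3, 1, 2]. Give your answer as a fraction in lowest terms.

a_0 = 10: 10/1
a_1 = 2: 21/2
a_2 = 3: 73/7
a_3 = 1: 94/9
a_4 = 2: 261/25

261/25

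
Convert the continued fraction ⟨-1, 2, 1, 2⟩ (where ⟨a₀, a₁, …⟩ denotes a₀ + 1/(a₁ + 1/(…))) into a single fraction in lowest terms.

-5/8

a_0 = -1: -1/1
a_1 = 2: -1/2
a_2 = 1: -2/3
a_3 = 2: -5/8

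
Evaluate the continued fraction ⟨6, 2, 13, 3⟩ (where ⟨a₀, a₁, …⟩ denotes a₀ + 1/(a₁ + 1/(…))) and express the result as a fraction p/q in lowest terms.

538/83

a_0 = 6: 6/1
a_1 = 2: 13/2
a_2 = 13: 175/27
a_3 = 3: 538/83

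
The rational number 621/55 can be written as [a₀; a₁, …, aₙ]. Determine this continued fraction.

[11; 3, 2, 3, 2]

621 = 11·55 + 16, so a_0 = 11
55 = 3·16 + 7, so a_1 = 3
16 = 2·7 + 2, so a_2 = 2
7 = 3·2 + 1, so a_3 = 3
2 = 2·1 + 0, so a_4 = 2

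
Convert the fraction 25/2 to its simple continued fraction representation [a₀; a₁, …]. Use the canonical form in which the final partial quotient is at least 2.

25 ÷ 2 → quotient 12, remainder 1
2 ÷ 1 → quotient 2, remainder 0

[12; 2]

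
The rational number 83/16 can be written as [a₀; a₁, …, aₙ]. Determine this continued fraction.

[5; 5, 3]

⌊83/16⌋ = 5, remainder 3
⌊16/3⌋ = 5, remainder 1
⌊3/1⌋ = 3, remainder 0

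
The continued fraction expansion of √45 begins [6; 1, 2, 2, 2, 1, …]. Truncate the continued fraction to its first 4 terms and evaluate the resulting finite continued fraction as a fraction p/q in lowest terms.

47/7

a_0 = 6: 6/1
a_1 = 1: 7/1
a_2 = 2: 20/3
a_3 = 2: 47/7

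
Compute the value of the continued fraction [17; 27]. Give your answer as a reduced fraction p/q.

Start with 27.
17 + 1/(27/1) = 17 + 1/27 = 460/27

460/27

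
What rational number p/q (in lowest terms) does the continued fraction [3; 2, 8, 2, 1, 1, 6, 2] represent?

4385/1263

Collapse the nested fraction from the inside out:
Start with 2.
6 + 1/(2/1) = 6 + 1/2 = 13/2
1 + 1/(13/2) = 1 + 2/13 = 15/13
1 + 1/(15/13) = 1 + 13/15 = 28/15
2 + 1/(28/15) = 2 + 15/28 = 71/28
8 + 1/(71/28) = 8 + 28/71 = 596/71
2 + 1/(596/71) = 2 + 71/596 = 1263/596
3 + 1/(1263/596) = 3 + 596/1263 = 4385/1263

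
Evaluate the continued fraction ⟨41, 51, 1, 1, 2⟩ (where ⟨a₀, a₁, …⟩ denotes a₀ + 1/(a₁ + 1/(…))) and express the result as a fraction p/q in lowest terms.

10583/258

Collapse the nested fraction from the inside out:
Start with 2.
1 + 1/(2/1) = 1 + 1/2 = 3/2
1 + 1/(3/2) = 1 + 2/3 = 5/3
51 + 1/(5/3) = 51 + 3/5 = 258/5
41 + 1/(258/5) = 41 + 5/258 = 10583/258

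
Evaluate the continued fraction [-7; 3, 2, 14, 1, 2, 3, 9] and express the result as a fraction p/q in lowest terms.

Use the convergent recurrence hₖ = aₖ·hₖ₋₁ + hₖ₋₂ (and likewise for the denominators kₖ):
a_0 = -7: -7/1
a_1 = 3: -20/3
a_2 = 2: -47/7
a_3 = 14: -678/101
a_4 = 1: -725/108
a_5 = 2: -2128/317
a_6 = 3: -7109/1059
a_7 = 9: -66109/9848

-66109/9848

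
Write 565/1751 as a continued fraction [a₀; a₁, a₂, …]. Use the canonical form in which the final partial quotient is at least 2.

[0; 3, 10, 11, 5]

Apply division with remainder until the remainder is 0:
565 = 0·1751 + 565, so a_0 = 0
1751 = 3·565 + 56, so a_1 = 3
565 = 10·56 + 5, so a_2 = 10
56 = 11·5 + 1, so a_3 = 11
5 = 5·1 + 0, so a_4 = 5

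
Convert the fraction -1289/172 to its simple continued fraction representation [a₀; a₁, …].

Repeatedly divide and take the remainder:
⌊-1289/172⌋ = -8, remainder 87
⌊172/87⌋ = 1, remainder 85
⌊87/85⌋ = 1, remainder 2
⌊85/2⌋ = 42, remainder 1
⌊2/1⌋ = 2, remainder 0

[-8; 1, 1, 42, 2]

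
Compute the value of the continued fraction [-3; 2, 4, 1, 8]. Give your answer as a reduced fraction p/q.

-247/97

Build up convergents one term at a time:
a_0 = -3: -3/1
a_1 = 2: -5/2
a_2 = 4: -23/9
a_3 = 1: -28/11
a_4 = 8: -247/97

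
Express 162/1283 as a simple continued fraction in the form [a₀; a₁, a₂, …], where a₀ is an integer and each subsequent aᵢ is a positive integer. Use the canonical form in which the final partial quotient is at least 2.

[0; 7, 1, 11, 2, 6]

162 = 0·1283 + 162, so a_0 = 0
1283 = 7·162 + 149, so a_1 = 7
162 = 1·149 + 13, so a_2 = 1
149 = 11·13 + 6, so a_3 = 11
13 = 2·6 + 1, so a_4 = 2
6 = 6·1 + 0, so a_5 = 6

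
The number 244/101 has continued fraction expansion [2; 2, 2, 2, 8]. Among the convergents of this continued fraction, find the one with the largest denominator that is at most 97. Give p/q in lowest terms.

a_0 = 2: 2/1  (≤ bound)
a_1 = 2: 5/2  (≤ bound)
a_2 = 2: 12/5  (≤ bound)
a_3 = 2: 29/12  (≤ bound)
a_4 = 8: 244/101  (> 97, stop)

29/12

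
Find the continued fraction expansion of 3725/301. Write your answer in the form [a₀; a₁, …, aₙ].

[12; 2, 1, 1, 1, 37]

3725 = 12·301 + 113, so a_0 = 12
301 = 2·113 + 75, so a_1 = 2
113 = 1·75 + 38, so a_2 = 1
75 = 1·38 + 37, so a_3 = 1
38 = 1·37 + 1, so a_4 = 1
37 = 37·1 + 0, so a_5 = 37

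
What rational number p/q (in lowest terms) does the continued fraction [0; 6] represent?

Use the convergent recurrence hₖ = aₖ·hₖ₋₁ + hₖ₋₂ (and likewise for the denominators kₖ):
a_0 = 0: 0/1
a_1 = 6: 1/6

1/6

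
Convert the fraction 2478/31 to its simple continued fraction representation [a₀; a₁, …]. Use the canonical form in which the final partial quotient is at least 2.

[79; 1, 14, 2]

2478 = 79·31 + 29, so a_0 = 79
31 = 1·29 + 2, so a_1 = 1
29 = 14·2 + 1, so a_2 = 14
2 = 2·1 + 0, so a_3 = 2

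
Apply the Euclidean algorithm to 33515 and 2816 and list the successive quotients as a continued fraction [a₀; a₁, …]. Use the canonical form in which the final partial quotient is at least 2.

[11; 1, 9, 6, 46]

⌊33515/2816⌋ = 11, remainder 2539
⌊2816/2539⌋ = 1, remainder 277
⌊2539/277⌋ = 9, remainder 46
⌊277/46⌋ = 6, remainder 1
⌊46/1⌋ = 46, remainder 0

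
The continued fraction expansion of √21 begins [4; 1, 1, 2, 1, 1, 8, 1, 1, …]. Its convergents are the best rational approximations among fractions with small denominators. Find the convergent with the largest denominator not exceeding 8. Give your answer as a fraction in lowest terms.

32/7

a_0 = 4: 4/1  (≤ bound)
a_1 = 1: 5/1  (≤ bound)
a_2 = 1: 9/2  (≤ bound)
a_3 = 2: 23/5  (≤ bound)
a_4 = 1: 32/7  (≤ bound)
a_5 = 1: 55/12  (> 8, stop)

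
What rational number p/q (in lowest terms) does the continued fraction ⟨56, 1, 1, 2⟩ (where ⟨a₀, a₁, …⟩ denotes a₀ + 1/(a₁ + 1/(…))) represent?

Collapse the nested fraction from the inside out:
Start with 2.
1 + 1/(2/1) = 1 + 1/2 = 3/2
1 + 1/(3/2) = 1 + 2/3 = 5/3
56 + 1/(5/3) = 56 + 3/5 = 283/5

283/5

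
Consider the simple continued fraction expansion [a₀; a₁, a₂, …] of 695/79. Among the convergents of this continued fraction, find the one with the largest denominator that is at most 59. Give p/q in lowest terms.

44/5

List convergents until the denominator exceeds the bound:
a_0 = 8: 8/1  (≤ bound)
a_1 = 1: 9/1  (≤ bound)
a_2 = 3: 35/4  (≤ bound)
a_3 = 1: 44/5  (≤ bound)
a_4 = 15: 695/79  (> 59, stop)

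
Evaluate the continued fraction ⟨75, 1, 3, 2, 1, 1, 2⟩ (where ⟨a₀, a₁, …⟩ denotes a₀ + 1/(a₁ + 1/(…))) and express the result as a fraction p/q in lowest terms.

Compute successive convergents:
a_0 = 75: 75/1
a_1 = 1: 76/1
a_2 = 3: 303/4
a_3 = 2: 682/9
a_4 = 1: 985/13
a_5 = 1: 1667/22
a_6 = 2: 4319/57

4319/57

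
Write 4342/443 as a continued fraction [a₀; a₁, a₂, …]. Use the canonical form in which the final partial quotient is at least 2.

Apply division with remainder until the remainder is 0:
4342 = 9·443 + 355, so a_0 = 9
443 = 1·355 + 88, so a_1 = 1
355 = 4·88 + 3, so a_2 = 4
88 = 29·3 + 1, so a_3 = 29
3 = 3·1 + 0, so a_4 = 3

[9; 1, 4, 29, 3]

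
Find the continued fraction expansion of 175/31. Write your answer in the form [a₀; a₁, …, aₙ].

175 = 5·31 + 20, so a_0 = 5
31 = 1·20 + 11, so a_1 = 1
20 = 1·11 + 9, so a_2 = 1
11 = 1·9 + 2, so a_3 = 1
9 = 4·2 + 1, so a_4 = 4
2 = 2·1 + 0, so a_5 = 2

[5; 1, 1, 1, 4, 2]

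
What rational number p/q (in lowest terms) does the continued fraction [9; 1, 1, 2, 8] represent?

403/42

Starting at the tail and folding back:
Start with 8.
2 + 1/(8/1) = 2 + 1/8 = 17/8
1 + 1/(17/8) = 1 + 8/17 = 25/17
1 + 1/(25/17) = 1 + 17/25 = 42/25
9 + 1/(42/25) = 9 + 25/42 = 403/42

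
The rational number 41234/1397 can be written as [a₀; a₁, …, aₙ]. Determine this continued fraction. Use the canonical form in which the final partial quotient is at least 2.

⌊41234/1397⌋ = 29, remainder 721
⌊1397/721⌋ = 1, remainder 676
⌊721/676⌋ = 1, remainder 45
⌊676/45⌋ = 15, remainder 1
⌊45/1⌋ = 45, remainder 0

[29; 1, 1, 15, 45]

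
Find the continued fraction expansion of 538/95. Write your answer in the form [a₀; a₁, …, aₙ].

538 = 5·95 + 63, so a_0 = 5
95 = 1·63 + 32, so a_1 = 1
63 = 1·32 + 31, so a_2 = 1
32 = 1·31 + 1, so a_3 = 1
31 = 31·1 + 0, so a_4 = 31

[5; 1, 1, 1, 31]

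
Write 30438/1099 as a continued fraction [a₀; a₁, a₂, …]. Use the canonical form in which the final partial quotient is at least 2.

30438 ÷ 1099 → quotient 27, remainder 765
1099 ÷ 765 → quotient 1, remainder 334
765 ÷ 334 → quotient 2, remainder 97
334 ÷ 97 → quotient 3, remainder 43
97 ÷ 43 → quotient 2, remainder 11
43 ÷ 11 → quotient 3, remainder 10
11 ÷ 10 → quotient 1, remainder 1
10 ÷ 1 → quotient 10, remainder 0

[27; 1, 2, 3, 2, 3, 1, 10]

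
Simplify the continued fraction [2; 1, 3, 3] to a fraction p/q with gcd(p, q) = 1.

36/13

Build up convergents one term at a time:
a_0 = 2: 2/1
a_1 = 1: 3/1
a_2 = 3: 11/4
a_3 = 3: 36/13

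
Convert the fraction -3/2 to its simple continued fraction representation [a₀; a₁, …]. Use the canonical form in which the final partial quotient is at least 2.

Repeatedly divide and take the remainder:
-3 = -2·2 + 1, so a_0 = -2
2 = 2·1 + 0, so a_1 = 2

[-2; 2]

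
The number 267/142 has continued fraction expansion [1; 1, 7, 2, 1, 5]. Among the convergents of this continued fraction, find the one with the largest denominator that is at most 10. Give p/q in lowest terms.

15/8

a_0 = 1: 1/1  (≤ bound)
a_1 = 1: 2/1  (≤ bound)
a_2 = 7: 15/8  (≤ bound)
a_3 = 2: 32/17  (> 10, stop)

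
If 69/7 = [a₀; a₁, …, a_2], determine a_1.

1

Repeatedly divide and take the remainder:
⌊69/7⌋ = 9, remainder 6
⌊7/6⌋ = 1, remainder 1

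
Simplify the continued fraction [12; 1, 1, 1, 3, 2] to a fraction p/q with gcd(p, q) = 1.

a_0 = 12: 12/1
a_1 = 1: 13/1
a_2 = 1: 25/2
a_3 = 1: 38/3
a_4 = 3: 139/11
a_5 = 2: 316/25

316/25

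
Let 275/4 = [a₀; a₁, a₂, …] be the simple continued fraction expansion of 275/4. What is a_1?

1

Apply division with remainder until the remainder is 0:
275 ÷ 4 → quotient 68, remainder 3
4 ÷ 3 → quotient 1, remainder 1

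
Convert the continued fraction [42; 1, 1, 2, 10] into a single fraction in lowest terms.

Compute successive convergents:
a_0 = 42: 42/1
a_1 = 1: 43/1
a_2 = 1: 85/2
a_3 = 2: 213/5
a_4 = 10: 2215/52

2215/52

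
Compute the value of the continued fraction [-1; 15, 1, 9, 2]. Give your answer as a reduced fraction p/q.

-313/334

Start with 2.
9 + 1/(2/1) = 9 + 1/2 = 19/2
1 + 1/(19/2) = 1 + 2/19 = 21/19
15 + 1/(21/19) = 15 + 19/21 = 334/21
-1 + 1/(334/21) = -1 + 21/334 = -313/334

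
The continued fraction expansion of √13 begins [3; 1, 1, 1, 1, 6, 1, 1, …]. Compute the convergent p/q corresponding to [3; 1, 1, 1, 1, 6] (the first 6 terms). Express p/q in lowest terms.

a_0 = 3: 3/1
a_1 = 1: 4/1
a_2 = 1: 7/2
a_3 = 1: 11/3
a_4 = 1: 18/5
a_5 = 6: 119/33

119/33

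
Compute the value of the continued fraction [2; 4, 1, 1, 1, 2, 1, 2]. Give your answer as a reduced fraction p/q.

Build up convergents one term at a time:
a_0 = 2: 2/1
a_1 = 4: 9/4
a_2 = 1: 11/5
a_3 = 1: 20/9
a_4 = 1: 31/14
a_5 = 2: 82/37
a_6 = 1: 113/51
a_7 = 2: 308/139

308/139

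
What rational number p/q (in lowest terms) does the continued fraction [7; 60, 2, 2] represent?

Start with 2.
2 + 1/(2/1) = 2 + 1/2 = 5/2
60 + 1/(5/2) = 60 + 2/5 = 302/5
7 + 1/(302/5) = 7 + 5/302 = 2119/302

2119/302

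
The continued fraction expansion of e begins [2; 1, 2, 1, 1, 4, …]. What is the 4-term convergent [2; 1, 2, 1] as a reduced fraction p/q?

Collapse the nested fraction from the inside out:
Start with 1.
2 + 1/(1/1) = 2 + 1/1 = 3/1
1 + 1/(3/1) = 1 + 1/3 = 4/3
2 + 1/(4/3) = 2 + 3/4 = 11/4

11/4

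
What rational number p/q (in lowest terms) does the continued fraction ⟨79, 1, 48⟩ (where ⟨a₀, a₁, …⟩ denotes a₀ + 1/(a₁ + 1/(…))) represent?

Compute successive convergents:
a_0 = 79: 79/1
a_1 = 1: 80/1
a_2 = 48: 3919/49

3919/49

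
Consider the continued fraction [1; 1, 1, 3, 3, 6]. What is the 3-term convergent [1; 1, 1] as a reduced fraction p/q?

3/2

Use the convergent recurrence hₖ = aₖ·hₖ₋₁ + hₖ₋₂ (and likewise for the denominators kₖ):
a_0 = 1: 1/1
a_1 = 1: 2/1
a_2 = 1: 3/2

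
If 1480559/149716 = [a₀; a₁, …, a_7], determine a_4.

⌊1480559/149716⌋ = 9, remainder 133115
⌊149716/133115⌋ = 1, remainder 16601
⌊133115/16601⌋ = 8, remainder 307
⌊16601/307⌋ = 54, remainder 23
⌊307/23⌋ = 13, remainder 8

13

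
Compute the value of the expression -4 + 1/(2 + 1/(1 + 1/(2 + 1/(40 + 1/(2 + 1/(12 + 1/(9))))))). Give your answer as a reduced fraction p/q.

Start with 9.
12 + 1/(9/1) = 12 + 1/9 = 109/9
2 + 1/(109/9) = 2 + 9/109 = 227/109
40 + 1/(227/109) = 40 + 109/227 = 9189/227
2 + 1/(9189/227) = 2 + 227/9189 = 18605/9189
1 + 1/(18605/9189) = 1 + 9189/18605 = 27794/18605
2 + 1/(27794/18605) = 2 + 18605/27794 = 74193/27794
-4 + 1/(74193/27794) = -4 + 27794/74193 = -268978/74193

-268978/74193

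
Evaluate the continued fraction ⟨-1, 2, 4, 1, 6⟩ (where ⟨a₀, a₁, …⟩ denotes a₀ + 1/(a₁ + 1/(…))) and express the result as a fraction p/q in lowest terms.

-41/75

Start with 6.
1 + 1/(6/1) = 1 + 1/6 = 7/6
4 + 1/(7/6) = 4 + 6/7 = 34/7
2 + 1/(34/7) = 2 + 7/34 = 75/34
-1 + 1/(75/34) = -1 + 34/75 = -41/75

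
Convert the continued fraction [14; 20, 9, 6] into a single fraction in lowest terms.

Start with 6.
9 + 1/(6/1) = 9 + 1/6 = 55/6
20 + 1/(55/6) = 20 + 6/55 = 1106/55
14 + 1/(1106/55) = 14 + 55/1106 = 15539/1106

15539/1106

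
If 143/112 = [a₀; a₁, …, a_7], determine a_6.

2

Apply division with remainder until the remainder is 0:
143 = 1·112 + 31, so a_0 = 1
112 = 3·31 + 19, so a_1 = 3
31 = 1·19 + 12, so a_2 = 1
19 = 1·12 + 7, so a_3 = 1
12 = 1·7 + 5, so a_4 = 1
7 = 1·5 + 2, so a_5 = 1
5 = 2·2 + 1, so a_6 = 2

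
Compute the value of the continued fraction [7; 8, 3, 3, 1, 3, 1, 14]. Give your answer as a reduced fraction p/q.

Start with 14.
1 + 1/(14/1) = 1 + 1/14 = 15/14
3 + 1/(15/14) = 3 + 14/15 = 59/15
1 + 1/(59/15) = 1 + 15/59 = 74/59
3 + 1/(74/59) = 3 + 59/74 = 281/74
3 + 1/(281/74) = 3 + 74/281 = 917/281
8 + 1/(917/281) = 8 + 281/917 = 7617/917
7 + 1/(7617/917) = 7 + 917/7617 = 54236/7617

54236/7617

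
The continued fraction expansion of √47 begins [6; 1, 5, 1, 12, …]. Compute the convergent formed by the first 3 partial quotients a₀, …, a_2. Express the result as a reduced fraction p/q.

41/6

Work from the innermost term outward:
Start with 5.
1 + 1/(5/1) = 1 + 1/5 = 6/5
6 + 1/(6/5) = 6 + 5/6 = 41/6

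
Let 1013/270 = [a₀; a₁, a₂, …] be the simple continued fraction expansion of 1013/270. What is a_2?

Repeatedly divide and take the remainder:
⌊1013/270⌋ = 3, remainder 203
⌊270/203⌋ = 1, remainder 67
⌊203/67⌋ = 3, remainder 2

3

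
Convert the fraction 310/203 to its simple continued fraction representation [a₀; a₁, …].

[1; 1, 1, 8, 1, 2, 1, 2]

⌊310/203⌋ = 1, remainder 107
⌊203/107⌋ = 1, remainder 96
⌊107/96⌋ = 1, remainder 11
⌊96/11⌋ = 8, remainder 8
⌊11/8⌋ = 1, remainder 3
⌊8/3⌋ = 2, remainder 2
⌊3/2⌋ = 1, remainder 1
⌊2/1⌋ = 2, remainder 0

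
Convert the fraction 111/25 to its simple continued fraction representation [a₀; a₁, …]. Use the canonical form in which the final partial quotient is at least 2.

Apply division with remainder until the remainder is 0:
⌊111/25⌋ = 4, remainder 11
⌊25/11⌋ = 2, remainder 3
⌊11/3⌋ = 3, remainder 2
⌊3/2⌋ = 1, remainder 1
⌊2/1⌋ = 2, remainder 0

[4; 2, 3, 1, 2]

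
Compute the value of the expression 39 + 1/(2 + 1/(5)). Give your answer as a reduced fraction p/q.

434/11

Compute successive convergents:
a_0 = 39: 39/1
a_1 = 2: 79/2
a_2 = 5: 434/11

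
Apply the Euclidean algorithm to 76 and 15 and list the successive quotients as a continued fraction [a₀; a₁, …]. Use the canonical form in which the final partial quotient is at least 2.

76 = 5·15 + 1, so a_0 = 5
15 = 15·1 + 0, so a_1 = 15

[5; 15]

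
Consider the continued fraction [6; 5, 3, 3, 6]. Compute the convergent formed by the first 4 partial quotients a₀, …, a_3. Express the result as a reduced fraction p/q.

Compute successive convergents:
a_0 = 6: 6/1
a_1 = 5: 31/5
a_2 = 3: 99/16
a_3 = 3: 328/53

328/53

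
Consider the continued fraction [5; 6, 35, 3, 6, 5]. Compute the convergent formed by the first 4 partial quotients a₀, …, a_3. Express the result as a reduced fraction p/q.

Build up convergents one term at a time:
a_0 = 5: 5/1
a_1 = 6: 31/6
a_2 = 35: 1090/211
a_3 = 3: 3301/639

3301/639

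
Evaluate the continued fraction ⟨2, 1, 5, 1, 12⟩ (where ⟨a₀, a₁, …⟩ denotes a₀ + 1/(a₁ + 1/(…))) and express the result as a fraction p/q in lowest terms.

Compute successive convergents:
a_0 = 2: 2/1
a_1 = 1: 3/1
a_2 = 5: 17/6
a_3 = 1: 20/7
a_4 = 12: 257/90

257/90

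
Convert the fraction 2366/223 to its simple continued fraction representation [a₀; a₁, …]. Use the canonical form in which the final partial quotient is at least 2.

⌊2366/223⌋ = 10, remainder 136
⌊223/136⌋ = 1, remainder 87
⌊136/87⌋ = 1, remainder 49
⌊87/49⌋ = 1, remainder 38
⌊49/38⌋ = 1, remainder 11
⌊38/11⌋ = 3, remainder 5
⌊11/5⌋ = 2, remainder 1
⌊5/1⌋ = 5, remainder 0

[10; 1, 1, 1, 1, 3, 2, 5]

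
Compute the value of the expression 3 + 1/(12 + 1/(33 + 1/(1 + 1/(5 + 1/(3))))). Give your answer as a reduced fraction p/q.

23848/7735

Start with 3.
5 + 1/(3/1) = 5 + 1/3 = 16/3
1 + 1/(16/3) = 1 + 3/16 = 19/16
33 + 1/(19/16) = 33 + 16/19 = 643/19
12 + 1/(643/19) = 12 + 19/643 = 7735/643
3 + 1/(7735/643) = 3 + 643/7735 = 23848/7735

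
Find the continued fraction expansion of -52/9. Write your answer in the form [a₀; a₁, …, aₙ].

-52 ÷ 9 → quotient -6, remainder 2
9 ÷ 2 → quotient 4, remainder 1
2 ÷ 1 → quotient 2, remainder 0

[-6; 4, 2]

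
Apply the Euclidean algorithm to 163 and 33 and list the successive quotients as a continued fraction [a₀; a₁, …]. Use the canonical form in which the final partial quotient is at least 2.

[4; 1, 15, 2]

Run the Euclidean algorithm, recording each quotient:
⌊163/33⌋ = 4, remainder 31
⌊33/31⌋ = 1, remainder 2
⌊31/2⌋ = 15, remainder 1
⌊2/1⌋ = 2, remainder 0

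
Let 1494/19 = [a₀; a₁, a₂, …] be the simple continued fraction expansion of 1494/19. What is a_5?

2

1494 ÷ 19 → quotient 78, remainder 12
19 ÷ 12 → quotient 1, remainder 7
12 ÷ 7 → quotient 1, remainder 5
7 ÷ 5 → quotient 1, remainder 2
5 ÷ 2 → quotient 2, remainder 1
2 ÷ 1 → quotient 2, remainder 0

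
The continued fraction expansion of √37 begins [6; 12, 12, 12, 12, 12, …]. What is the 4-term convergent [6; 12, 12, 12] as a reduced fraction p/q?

10657/1752

Build up convergents one term at a time:
a_0 = 6: 6/1
a_1 = 12: 73/12
a_2 = 12: 882/145
a_3 = 12: 10657/1752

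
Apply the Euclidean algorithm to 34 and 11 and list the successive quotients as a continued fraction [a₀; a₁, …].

[3; 11]

Apply division with remainder until the remainder is 0:
⌊34/11⌋ = 3, remainder 1
⌊11/1⌋ = 11, remainder 0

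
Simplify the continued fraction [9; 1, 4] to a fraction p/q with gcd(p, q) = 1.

49/5

a_0 = 9: 9/1
a_1 = 1: 10/1
a_2 = 4: 49/5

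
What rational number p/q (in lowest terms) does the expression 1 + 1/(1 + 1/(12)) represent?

a_0 = 1: 1/1
a_1 = 1: 2/1
a_2 = 12: 25/13

25/13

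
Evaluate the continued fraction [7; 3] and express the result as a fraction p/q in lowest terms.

a_0 = 7: 7/1
a_1 = 3: 22/3

22/3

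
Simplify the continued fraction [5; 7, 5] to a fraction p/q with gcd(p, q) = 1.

Build up convergents one term at a time:
a_0 = 5: 5/1
a_1 = 7: 36/7
a_2 = 5: 185/36

185/36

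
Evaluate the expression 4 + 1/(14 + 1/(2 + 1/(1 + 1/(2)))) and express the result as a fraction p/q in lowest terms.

468/115

Start with 2.
1 + 1/(2/1) = 1 + 1/2 = 3/2
2 + 1/(3/2) = 2 + 2/3 = 8/3
14 + 1/(8/3) = 14 + 3/8 = 115/8
4 + 1/(115/8) = 4 + 8/115 = 468/115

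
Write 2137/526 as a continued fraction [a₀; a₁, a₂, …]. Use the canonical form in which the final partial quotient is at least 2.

[4; 15, 1, 15, 2]

2137 = 4·526 + 33, so a_0 = 4
526 = 15·33 + 31, so a_1 = 15
33 = 1·31 + 2, so a_2 = 1
31 = 15·2 + 1, so a_3 = 15
2 = 2·1 + 0, so a_4 = 2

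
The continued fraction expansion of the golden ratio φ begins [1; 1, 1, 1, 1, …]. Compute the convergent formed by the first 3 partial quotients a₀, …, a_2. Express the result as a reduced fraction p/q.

3/2

Collapse the nested fraction from the inside out:
Start with 1.
1 + 1/(1/1) = 1 + 1/1 = 2/1
1 + 1/(2/1) = 1 + 1/2 = 3/2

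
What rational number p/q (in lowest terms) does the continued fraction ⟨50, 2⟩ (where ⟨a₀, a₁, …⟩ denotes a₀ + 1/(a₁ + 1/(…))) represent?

101/2

a_0 = 50: 50/1
a_1 = 2: 101/2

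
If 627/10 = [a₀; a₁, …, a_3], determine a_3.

627 ÷ 10 → quotient 62, remainder 7
10 ÷ 7 → quotient 1, remainder 3
7 ÷ 3 → quotient 2, remainder 1
3 ÷ 1 → quotient 3, remainder 0

3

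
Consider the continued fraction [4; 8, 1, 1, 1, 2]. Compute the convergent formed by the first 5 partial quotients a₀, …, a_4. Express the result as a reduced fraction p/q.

a_0 = 4: 4/1
a_1 = 8: 33/8
a_2 = 1: 37/9
a_3 = 1: 70/17
a_4 = 1: 107/26

107/26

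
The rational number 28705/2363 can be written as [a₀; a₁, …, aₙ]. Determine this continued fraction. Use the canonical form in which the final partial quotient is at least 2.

[12; 6, 1, 3, 2, 1, 3, 7]

28705 = 12·2363 + 349, so a_0 = 12
2363 = 6·349 + 269, so a_1 = 6
349 = 1·269 + 80, so a_2 = 1
269 = 3·80 + 29, so a_3 = 3
80 = 2·29 + 22, so a_4 = 2
29 = 1·22 + 7, so a_5 = 1
22 = 3·7 + 1, so a_6 = 3
7 = 7·1 + 0, so a_7 = 7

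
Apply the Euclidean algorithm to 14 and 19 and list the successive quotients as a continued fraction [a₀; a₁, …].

⌊14/19⌋ = 0, remainder 14
⌊19/14⌋ = 1, remainder 5
⌊14/5⌋ = 2, remainder 4
⌊5/4⌋ = 1, remainder 1
⌊4/1⌋ = 4, remainder 0

[0; 1, 2, 1, 4]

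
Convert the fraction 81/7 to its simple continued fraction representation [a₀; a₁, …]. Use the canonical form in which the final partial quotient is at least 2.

81 = 11·7 + 4, so a_0 = 11
7 = 1·4 + 3, so a_1 = 1
4 = 1·3 + 1, so a_2 = 1
3 = 3·1 + 0, so a_3 = 3

[11; 1, 1, 3]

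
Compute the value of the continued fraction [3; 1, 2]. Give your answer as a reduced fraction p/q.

11/3

Collapse the nested fraction from the inside out:
Start with 2.
1 + 1/(2/1) = 1 + 1/2 = 3/2
3 + 1/(3/2) = 3 + 2/3 = 11/3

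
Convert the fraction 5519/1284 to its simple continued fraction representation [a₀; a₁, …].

[4; 3, 2, 1, 5, 7, 3]

Repeatedly divide and take the remainder:
⌊5519/1284⌋ = 4, remainder 383
⌊1284/383⌋ = 3, remainder 135
⌊383/135⌋ = 2, remainder 113
⌊135/113⌋ = 1, remainder 22
⌊113/22⌋ = 5, remainder 3
⌊22/3⌋ = 7, remainder 1
⌊3/1⌋ = 3, remainder 0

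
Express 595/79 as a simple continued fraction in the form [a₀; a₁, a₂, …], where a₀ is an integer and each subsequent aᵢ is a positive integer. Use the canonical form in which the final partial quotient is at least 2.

Run the Euclidean algorithm, recording each quotient:
⌊595/79⌋ = 7, remainder 42
⌊79/42⌋ = 1, remainder 37
⌊42/37⌋ = 1, remainder 5
⌊37/5⌋ = 7, remainder 2
⌊5/2⌋ = 2, remainder 1
⌊2/1⌋ = 2, remainder 0

[7; 1, 1, 7, 2, 2]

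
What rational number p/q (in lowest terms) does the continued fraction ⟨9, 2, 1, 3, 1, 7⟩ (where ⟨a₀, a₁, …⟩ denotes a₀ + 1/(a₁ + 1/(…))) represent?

1020/109

Collapse the nested fraction from the inside out:
Start with 7.
1 + 1/(7/1) = 1 + 1/7 = 8/7
3 + 1/(8/7) = 3 + 7/8 = 31/8
1 + 1/(31/8) = 1 + 8/31 = 39/31
2 + 1/(39/31) = 2 + 31/39 = 109/39
9 + 1/(109/39) = 9 + 39/109 = 1020/109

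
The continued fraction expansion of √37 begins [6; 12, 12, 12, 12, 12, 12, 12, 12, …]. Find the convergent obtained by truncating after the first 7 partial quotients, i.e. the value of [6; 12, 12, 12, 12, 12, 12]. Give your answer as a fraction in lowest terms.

Compute successive convergents:
a_0 = 6: 6/1
a_1 = 12: 73/12
a_2 = 12: 882/145
a_3 = 12: 10657/1752
a_4 = 12: 128766/21169
a_5 = 12: 1555849/255780
a_6 = 12: 18798954/3090529

18798954/3090529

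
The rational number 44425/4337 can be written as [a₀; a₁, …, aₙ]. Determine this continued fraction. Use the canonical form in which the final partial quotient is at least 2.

⌊44425/4337⌋ = 10, remainder 1055
⌊4337/1055⌋ = 4, remainder 117
⌊1055/117⌋ = 9, remainder 2
⌊117/2⌋ = 58, remainder 1
⌊2/1⌋ = 2, remainder 0

[10; 4, 9, 58, 2]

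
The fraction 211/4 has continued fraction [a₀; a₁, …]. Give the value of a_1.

1

211 = 52·4 + 3, so a_0 = 52
4 = 1·3 + 1, so a_1 = 1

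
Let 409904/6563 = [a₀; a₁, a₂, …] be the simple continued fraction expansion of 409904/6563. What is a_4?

2

409904 ÷ 6563 → quotient 62, remainder 2998
6563 ÷ 2998 → quotient 2, remainder 567
2998 ÷ 567 → quotient 5, remainder 163
567 ÷ 163 → quotient 3, remainder 78
163 ÷ 78 → quotient 2, remainder 7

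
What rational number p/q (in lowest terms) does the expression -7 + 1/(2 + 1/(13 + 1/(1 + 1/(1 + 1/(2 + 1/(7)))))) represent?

-6798/1043

Start with 7.
2 + 1/(7/1) = 2 + 1/7 = 15/7
1 + 1/(15/7) = 1 + 7/15 = 22/15
1 + 1/(22/15) = 1 + 15/22 = 37/22
13 + 1/(37/22) = 13 + 22/37 = 503/37
2 + 1/(503/37) = 2 + 37/503 = 1043/503
-7 + 1/(1043/503) = -7 + 503/1043 = -6798/1043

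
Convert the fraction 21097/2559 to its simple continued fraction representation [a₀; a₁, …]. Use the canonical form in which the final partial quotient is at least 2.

[8; 4, 10, 1, 1, 2, 5, 2]

Run the Euclidean algorithm, recording each quotient:
⌊21097/2559⌋ = 8, remainder 625
⌊2559/625⌋ = 4, remainder 59
⌊625/59⌋ = 10, remainder 35
⌊59/35⌋ = 1, remainder 24
⌊35/24⌋ = 1, remainder 11
⌊24/11⌋ = 2, remainder 2
⌊11/2⌋ = 5, remainder 1
⌊2/1⌋ = 2, remainder 0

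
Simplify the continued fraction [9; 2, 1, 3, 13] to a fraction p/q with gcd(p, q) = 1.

1367/146

a_0 = 9: 9/1
a_1 = 2: 19/2
a_2 = 1: 28/3
a_3 = 3: 103/11
a_4 = 13: 1367/146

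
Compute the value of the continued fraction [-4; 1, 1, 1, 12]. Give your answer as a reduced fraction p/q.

a_0 = -4: -4/1
a_1 = 1: -3/1
a_2 = 1: -7/2
a_3 = 1: -10/3
a_4 = 12: -127/38

-127/38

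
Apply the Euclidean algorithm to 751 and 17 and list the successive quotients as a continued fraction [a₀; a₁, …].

Repeatedly divide and take the remainder:
⌊751/17⌋ = 44, remainder 3
⌊17/3⌋ = 5, remainder 2
⌊3/2⌋ = 1, remainder 1
⌊2/1⌋ = 2, remainder 0

[44; 5, 1, 2]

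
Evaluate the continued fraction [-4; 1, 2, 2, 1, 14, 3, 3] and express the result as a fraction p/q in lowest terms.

-4949/1500

a_0 = -4: -4/1
a_1 = 1: -3/1
a_2 = 2: -10/3
a_3 = 2: -23/7
a_4 = 1: -33/10
a_5 = 14: -485/147
a_6 = 3: -1488/451
a_7 = 3: -4949/1500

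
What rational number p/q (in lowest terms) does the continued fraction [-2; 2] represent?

-3/2

a_0 = -2: -2/1
a_1 = 2: -3/2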